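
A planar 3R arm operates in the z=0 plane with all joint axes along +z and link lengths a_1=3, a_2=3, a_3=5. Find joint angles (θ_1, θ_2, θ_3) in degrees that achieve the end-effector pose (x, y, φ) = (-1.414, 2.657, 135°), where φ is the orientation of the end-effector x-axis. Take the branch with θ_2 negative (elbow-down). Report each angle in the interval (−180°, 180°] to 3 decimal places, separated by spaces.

45.004 -134.997 -135.007

wrist centre = target − a_3·(cos φ, sin φ) = (2.1215, -0.8785)
cos θ_2 = (5.2727−3²−3²)/(2·3·3) = -0.7071; θ_2 = -134.9971° (elbow-down)
β = atan2(-0.8785,2.1215) = -22.4946°; ψ = atan2(-2.1214,0.8788) = -67.4985°
θ_1 = β − ψ = 45.0039°
θ_3 = φ − θ_1 − θ_2 = -135.0069° (wrapped to (-180°,180°])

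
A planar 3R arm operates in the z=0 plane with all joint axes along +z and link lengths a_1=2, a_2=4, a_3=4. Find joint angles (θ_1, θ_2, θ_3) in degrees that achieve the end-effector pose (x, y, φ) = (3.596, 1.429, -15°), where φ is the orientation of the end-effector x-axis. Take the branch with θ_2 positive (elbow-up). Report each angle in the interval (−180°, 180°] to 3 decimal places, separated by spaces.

-29.998 149.995 -134.996

wrist centre = target − a_3·(cos φ, sin φ) = (-0.2677, 2.4643)
cos θ_2 = (6.1443−2²−4²)/(2·2·4) = -0.8660; θ_2 = 149.9948° (elbow-up)
β = atan2(2.4643,-0.2677) = 96.1999°; ψ = atan2(2.0003,-1.4639) = 126.1983°
θ_1 = β − ψ = -29.9984°
θ_3 = φ − θ_1 − θ_2 = -134.9964° (wrapped to (-180°,180°])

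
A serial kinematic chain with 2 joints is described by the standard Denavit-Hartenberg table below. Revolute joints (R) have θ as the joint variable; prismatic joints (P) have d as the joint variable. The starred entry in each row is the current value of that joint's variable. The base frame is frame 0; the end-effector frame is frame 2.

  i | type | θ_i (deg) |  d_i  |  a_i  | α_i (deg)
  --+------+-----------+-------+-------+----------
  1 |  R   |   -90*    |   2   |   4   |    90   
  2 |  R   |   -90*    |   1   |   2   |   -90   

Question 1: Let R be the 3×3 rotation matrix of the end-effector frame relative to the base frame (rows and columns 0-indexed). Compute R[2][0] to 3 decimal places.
End-effector x-axis (col 0 of R) = (-0.0000,-0.0000,-1.0000)
R[2][0] = -1.0000

-1.000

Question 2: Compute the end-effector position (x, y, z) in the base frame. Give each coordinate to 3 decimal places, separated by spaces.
after link 1: o_1 = (0.0000, -4.0000, 2.0000)
after link 2: o_2 = (-1.0000, -4.0000, 0.0000)

-1.000 -4.000 0.000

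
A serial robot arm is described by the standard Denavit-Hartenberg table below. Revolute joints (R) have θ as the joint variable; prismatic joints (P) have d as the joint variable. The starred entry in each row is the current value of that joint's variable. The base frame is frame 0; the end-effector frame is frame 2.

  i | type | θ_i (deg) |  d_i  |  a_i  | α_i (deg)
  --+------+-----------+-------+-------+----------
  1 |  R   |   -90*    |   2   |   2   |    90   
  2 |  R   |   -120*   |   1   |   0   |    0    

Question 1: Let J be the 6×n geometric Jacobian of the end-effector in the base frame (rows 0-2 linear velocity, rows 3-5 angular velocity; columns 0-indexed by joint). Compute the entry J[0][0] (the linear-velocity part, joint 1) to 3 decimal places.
2.000

axis z_0 = ẑ; lever o_n−o_0 = (-1.0000,-2.0000,2.0000)
cross product → J_v[:, 0] = (2.0000,-1.0000,0.0000)
J_ω[:, 0] = z_0
entry J[0][0] = 2.0000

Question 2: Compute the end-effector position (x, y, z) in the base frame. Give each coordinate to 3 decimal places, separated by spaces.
after link 1: o_1 = (0.0000, -2.0000, 2.0000)
after link 2: o_2 = (-1.0000, -2.0000, 2.0000)

-1.000 -2.000 2.000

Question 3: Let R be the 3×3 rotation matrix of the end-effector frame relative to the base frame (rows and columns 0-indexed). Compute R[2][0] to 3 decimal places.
End-effector x-axis (col 0 of R) = (-0.0000,0.5000,-0.8660)
R[2][0] = -0.8660

-0.866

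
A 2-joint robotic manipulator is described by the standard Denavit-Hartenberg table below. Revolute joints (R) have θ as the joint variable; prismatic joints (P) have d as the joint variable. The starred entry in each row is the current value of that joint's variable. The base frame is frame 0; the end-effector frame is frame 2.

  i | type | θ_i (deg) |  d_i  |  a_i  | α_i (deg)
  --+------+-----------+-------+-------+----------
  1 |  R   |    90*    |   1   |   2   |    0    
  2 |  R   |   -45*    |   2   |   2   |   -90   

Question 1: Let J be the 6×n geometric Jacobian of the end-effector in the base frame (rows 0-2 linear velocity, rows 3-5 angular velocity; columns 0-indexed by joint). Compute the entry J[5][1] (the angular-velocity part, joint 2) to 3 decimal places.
1.000

axis z_1 = (0.0000,0.0000,1.0000); lever o_n−o_1 = (1.4142,1.4142,2.0000)
cross product → J_v[:, 1] = (-1.4142,1.4142,0.0000)
J_ω[:, 1] = z_1
entry J[5][1] = 1.0000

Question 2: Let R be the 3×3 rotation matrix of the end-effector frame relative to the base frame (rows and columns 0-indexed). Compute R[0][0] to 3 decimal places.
0.707

End-effector x-axis (col 0 of R) = (0.7071,0.7071,0.0000)
R[0][0] = 0.7071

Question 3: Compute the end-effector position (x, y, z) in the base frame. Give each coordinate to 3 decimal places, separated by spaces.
1.414 3.414 3.000

after link 1: o_1 = (0.0000, 2.0000, 1.0000)
after link 2: o_2 = (1.4142, 3.4142, 3.0000)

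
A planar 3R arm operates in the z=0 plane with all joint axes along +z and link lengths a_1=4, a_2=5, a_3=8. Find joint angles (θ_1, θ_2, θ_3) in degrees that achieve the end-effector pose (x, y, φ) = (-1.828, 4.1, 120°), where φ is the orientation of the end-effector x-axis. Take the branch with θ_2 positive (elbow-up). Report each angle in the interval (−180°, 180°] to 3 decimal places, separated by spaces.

wrist centre = target − a_3·(cos φ, sin φ) = (2.1720, -2.8282)
cos θ_2 = (12.7163−4²−5²)/(2·4·5) = -0.7071; θ_2 = 134.9988° (elbow-up)
β = atan2(-2.8282,2.1720) = -52.4765°; ψ = atan2(3.5356,0.4645) = 82.5148°
θ_1 = β − ψ = -134.9913°
θ_3 = φ − θ_1 − θ_2 = 119.9925° (wrapped to (-180°,180°])

-134.991 134.999 119.993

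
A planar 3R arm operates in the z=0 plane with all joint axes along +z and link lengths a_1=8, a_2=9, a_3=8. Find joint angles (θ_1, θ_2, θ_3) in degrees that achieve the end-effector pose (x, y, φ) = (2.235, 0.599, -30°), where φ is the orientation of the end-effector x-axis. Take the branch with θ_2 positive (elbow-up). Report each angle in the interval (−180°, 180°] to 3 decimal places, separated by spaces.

59.998 135.000 135.002

wrist centre = target − a_3·(cos φ, sin φ) = (-4.6932, 4.5990)
cos θ_2 = (43.1770−8²−9²)/(2·8·9) = -0.7071; θ_2 = 134.9998° (elbow-up)
β = atan2(4.5990,-4.6932) = 135.5808°; ψ = atan2(6.3640,1.6361) = 75.5825°
θ_1 = β − ψ = 59.9983°
θ_3 = φ − θ_1 − θ_2 = 135.0019° (wrapped to (-180°,180°])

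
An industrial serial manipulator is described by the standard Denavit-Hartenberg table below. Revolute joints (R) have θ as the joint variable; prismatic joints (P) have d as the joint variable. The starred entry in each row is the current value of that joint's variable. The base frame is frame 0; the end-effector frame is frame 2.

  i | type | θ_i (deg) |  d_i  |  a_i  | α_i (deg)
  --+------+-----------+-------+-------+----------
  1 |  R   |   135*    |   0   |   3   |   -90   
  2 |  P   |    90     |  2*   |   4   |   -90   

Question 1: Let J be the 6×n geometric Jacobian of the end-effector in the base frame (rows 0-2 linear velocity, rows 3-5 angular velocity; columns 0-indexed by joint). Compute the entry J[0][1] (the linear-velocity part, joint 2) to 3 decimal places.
prismatic axis z_1 = (-0.7071,-0.7071,0.0000)
J_v[:, 1] = z_1; J_ω[:, 1] = (0,0,0)
entry J[0][1] = -0.7071

-0.707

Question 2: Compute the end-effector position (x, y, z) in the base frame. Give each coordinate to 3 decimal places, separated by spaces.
-3.536 0.707 -4.000

after link 1: o_1 = (-2.1213, 2.1213, 0.0000)
after link 2: o_2 = (-3.5355, 0.7071, -4.0000)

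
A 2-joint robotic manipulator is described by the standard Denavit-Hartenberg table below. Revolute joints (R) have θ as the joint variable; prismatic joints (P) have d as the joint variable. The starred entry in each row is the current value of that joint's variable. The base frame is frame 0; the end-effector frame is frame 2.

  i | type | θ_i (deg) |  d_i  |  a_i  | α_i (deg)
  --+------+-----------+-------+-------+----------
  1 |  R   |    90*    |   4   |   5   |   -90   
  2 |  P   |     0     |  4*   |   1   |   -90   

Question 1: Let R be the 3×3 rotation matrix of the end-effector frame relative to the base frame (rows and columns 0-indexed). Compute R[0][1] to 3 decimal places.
End-effector y-axis (col 1 of R) = (1.0000,-0.0000,-0.0000)
R[0][1] = 1.0000

1.000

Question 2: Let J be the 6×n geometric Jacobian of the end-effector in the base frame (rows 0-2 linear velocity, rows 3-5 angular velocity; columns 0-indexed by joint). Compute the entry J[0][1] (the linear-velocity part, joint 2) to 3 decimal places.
-1.000

prismatic axis z_1 = (-1.0000,0.0000,0.0000)
J_v[:, 1] = z_1; J_ω[:, 1] = (0,0,0)
entry J[0][1] = -1.0000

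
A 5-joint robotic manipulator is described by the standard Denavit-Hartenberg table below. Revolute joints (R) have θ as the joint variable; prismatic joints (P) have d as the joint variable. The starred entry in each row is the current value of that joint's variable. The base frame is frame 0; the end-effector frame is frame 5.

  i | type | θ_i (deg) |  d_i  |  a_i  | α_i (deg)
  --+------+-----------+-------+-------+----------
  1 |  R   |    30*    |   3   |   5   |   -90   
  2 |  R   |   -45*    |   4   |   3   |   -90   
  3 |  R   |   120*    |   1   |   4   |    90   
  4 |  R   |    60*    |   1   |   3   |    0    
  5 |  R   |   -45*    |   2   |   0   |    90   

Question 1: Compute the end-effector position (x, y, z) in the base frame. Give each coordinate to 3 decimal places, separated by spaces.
9.409 2.819 2.470

after link 1: o_1 = (4.3301, 2.5000, 3.0000)
after link 2: o_2 = (4.1672, 7.0248, 5.1213)
after link 3: o_3 = (5.2869, 3.6712, 3.0000)
after link 4: o_4 = (7.8485, 3.0728, 1.2449)
after link 5: o_5 = (9.4091, 2.8191, 2.4697)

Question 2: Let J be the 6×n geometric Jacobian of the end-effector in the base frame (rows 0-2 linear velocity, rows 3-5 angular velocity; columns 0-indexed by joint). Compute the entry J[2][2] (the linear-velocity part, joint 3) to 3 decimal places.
-4.429

axis z_2 = (0.6124,0.3536,-0.7071); lever o_n−o_2 = (5.2419,-4.2056,-2.6517)
cross product → J_v[:, 2] = (-3.9113,-2.0828,-4.4287)
J_ω[:, 2] = z_2
entry J[2][2] = -4.4287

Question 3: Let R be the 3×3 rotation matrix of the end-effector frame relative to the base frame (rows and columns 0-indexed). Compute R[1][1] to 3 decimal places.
End-effector y-axis (col 1 of R) = (0.7803,-0.1268,0.6124)
R[1][1] = -0.1268

-0.127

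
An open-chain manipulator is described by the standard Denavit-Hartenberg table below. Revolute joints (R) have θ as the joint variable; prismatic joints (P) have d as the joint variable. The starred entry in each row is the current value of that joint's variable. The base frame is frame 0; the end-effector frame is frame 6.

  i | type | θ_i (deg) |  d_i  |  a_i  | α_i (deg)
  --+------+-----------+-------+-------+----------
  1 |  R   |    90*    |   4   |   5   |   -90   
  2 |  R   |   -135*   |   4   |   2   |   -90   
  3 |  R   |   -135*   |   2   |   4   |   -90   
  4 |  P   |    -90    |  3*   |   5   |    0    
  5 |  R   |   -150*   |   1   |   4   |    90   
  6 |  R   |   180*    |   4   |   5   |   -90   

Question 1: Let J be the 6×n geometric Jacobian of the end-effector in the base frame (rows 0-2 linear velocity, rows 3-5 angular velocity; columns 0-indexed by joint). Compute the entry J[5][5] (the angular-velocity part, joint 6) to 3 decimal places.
-0.787

axis z_5 = (-0.6124,0.0795,-0.7866); lever o_n−o_5 = (-4.2173,4.6297,-1.3344)
cross product → J_v[:, 5] = (3.5355,2.5000,-2.5000)
J_ω[:, 5] = z_5
entry J[5][5] = -0.7866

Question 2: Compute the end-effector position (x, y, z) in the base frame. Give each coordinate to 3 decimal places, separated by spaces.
-12.460 9.716 7.580

after link 1: o_1 = (0.0000, 5.0000, 4.0000)
after link 2: o_2 = (-4.0000, 3.5858, 5.4142)
after link 3: o_3 = (-6.8284, 7.0000, 4.8284)
after link 4: o_4 = (-8.9497, 9.0355, 9.8640)
after link 5: o_5 = (-8.2426, 5.0860, 8.9145)
after link 6: o_6 = (-12.4599, 9.7157, 7.5801)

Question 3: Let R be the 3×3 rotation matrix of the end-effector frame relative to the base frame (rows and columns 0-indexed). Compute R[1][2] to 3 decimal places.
End-effector z-axis (col 2 of R) = (0.7071,0.5000,-0.5000)
R[1][2] = 0.5000

0.500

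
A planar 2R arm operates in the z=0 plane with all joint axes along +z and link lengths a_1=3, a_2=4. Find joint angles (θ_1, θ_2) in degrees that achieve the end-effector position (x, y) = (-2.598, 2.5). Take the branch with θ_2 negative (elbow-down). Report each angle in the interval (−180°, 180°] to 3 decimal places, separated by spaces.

-150.000 -120.001

cos θ_2 = (12.9996−3²−4²)/(2·3·4) = -0.5000; θ_2 = -120.0011° (elbow-down)
β = atan2(2.5000,-2.5980) = 136.1013°; ψ = atan2(-3.4641,0.9999) = -73.8987°
θ_1 = β − ψ = 210.0000°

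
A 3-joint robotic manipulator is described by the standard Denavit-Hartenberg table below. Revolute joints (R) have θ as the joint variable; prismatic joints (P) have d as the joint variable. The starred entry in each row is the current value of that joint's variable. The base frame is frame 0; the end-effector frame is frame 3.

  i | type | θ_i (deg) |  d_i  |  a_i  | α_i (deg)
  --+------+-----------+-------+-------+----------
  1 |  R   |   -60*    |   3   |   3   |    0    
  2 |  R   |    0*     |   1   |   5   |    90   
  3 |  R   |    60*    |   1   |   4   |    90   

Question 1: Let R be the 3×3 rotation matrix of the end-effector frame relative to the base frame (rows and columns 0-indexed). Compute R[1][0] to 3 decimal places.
-0.433

End-effector x-axis (col 0 of R) = (0.2500,-0.4330,0.8660)
R[1][0] = -0.4330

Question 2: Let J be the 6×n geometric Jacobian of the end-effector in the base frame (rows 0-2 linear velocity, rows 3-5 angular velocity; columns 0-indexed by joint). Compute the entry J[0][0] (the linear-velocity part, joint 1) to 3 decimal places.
axis z_0 = ẑ; lever o_n−o_0 = (4.1340,-9.1603,7.4641)
cross product → J_v[:, 0] = (9.1603,4.1340,-0.0000)
J_ω[:, 0] = z_0
entry J[0][0] = 9.1603

9.160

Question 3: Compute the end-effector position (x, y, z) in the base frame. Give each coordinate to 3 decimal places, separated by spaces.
4.134 -9.160 7.464

after link 1: o_1 = (1.5000, -2.5981, 3.0000)
after link 2: o_2 = (4.0000, -6.9282, 4.0000)
after link 3: o_3 = (4.1340, -9.1603, 7.4641)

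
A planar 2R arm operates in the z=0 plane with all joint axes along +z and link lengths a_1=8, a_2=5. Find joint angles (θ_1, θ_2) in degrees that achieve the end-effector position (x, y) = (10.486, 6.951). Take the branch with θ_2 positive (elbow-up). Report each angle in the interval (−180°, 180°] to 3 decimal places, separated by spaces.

cos θ_2 = (158.2726−8²−5²)/(2·8·5) = 0.8659; θ_2 = 30.0135° (elbow-up)
β = atan2(6.9510,10.4860) = 33.5398°; ψ = atan2(2.5010,12.3295) = 11.4667°
θ_1 = β − ψ = 22.0730°

22.073 30.014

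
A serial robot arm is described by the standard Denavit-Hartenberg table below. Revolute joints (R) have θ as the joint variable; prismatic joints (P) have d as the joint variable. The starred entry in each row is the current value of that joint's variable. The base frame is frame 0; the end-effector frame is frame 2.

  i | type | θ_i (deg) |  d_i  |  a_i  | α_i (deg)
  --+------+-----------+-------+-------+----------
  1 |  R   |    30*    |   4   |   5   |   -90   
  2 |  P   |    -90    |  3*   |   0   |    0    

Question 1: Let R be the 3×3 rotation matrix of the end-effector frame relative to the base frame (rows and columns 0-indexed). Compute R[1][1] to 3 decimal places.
0.500

End-effector y-axis (col 1 of R) = (0.8660,0.5000,-0.0000)
R[1][1] = 0.5000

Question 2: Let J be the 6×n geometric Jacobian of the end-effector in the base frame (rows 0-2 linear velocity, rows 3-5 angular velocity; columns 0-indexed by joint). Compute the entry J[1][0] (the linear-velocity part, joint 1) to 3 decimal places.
2.830

axis z_0 = ẑ; lever o_n−o_0 = (2.8301,5.0981,4.0000)
cross product → J_v[:, 0] = (-5.0981,2.8301,0.0000)
J_ω[:, 0] = z_0
entry J[1][0] = 2.8301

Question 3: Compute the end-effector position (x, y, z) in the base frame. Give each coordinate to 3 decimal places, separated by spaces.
after link 1: o_1 = (4.3301, 2.5000, 4.0000)
after link 2: o_2 = (2.8301, 5.0981, 4.0000)

2.830 5.098 4.000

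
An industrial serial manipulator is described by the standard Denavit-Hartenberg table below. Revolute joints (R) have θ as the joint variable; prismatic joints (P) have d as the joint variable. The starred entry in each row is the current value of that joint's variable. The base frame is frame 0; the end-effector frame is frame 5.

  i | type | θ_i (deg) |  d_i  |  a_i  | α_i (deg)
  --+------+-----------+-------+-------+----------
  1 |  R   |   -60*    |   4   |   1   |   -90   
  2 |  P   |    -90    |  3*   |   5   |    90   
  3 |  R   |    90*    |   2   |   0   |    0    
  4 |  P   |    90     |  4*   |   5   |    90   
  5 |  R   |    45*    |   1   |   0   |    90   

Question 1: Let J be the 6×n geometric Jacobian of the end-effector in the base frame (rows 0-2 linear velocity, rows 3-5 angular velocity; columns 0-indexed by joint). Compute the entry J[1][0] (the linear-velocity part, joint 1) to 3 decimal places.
axis z_0 = ẑ; lever o_n−o_0 = (0.9641,6.3301,4.0000)
cross product → J_v[:, 0] = (-6.3301,0.9641,0.0000)
J_ω[:, 0] = z_0
entry J[1][0] = 0.9641

0.964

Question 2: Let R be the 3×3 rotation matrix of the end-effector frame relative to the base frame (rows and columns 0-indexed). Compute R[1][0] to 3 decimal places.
End-effector x-axis (col 0 of R) = (-0.3536,0.6124,-0.7071)
R[1][0] = 0.6124

0.612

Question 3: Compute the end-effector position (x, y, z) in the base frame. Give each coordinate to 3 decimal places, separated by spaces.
0.964 6.330 4.000

after link 1: o_1 = (0.5000, -0.8660, 4.0000)
after link 2: o_2 = (3.0981, 0.6340, 9.0000)
after link 3: o_3 = (2.0981, 2.3660, 9.0000)
after link 4: o_4 = (0.0981, 5.8301, 4.0000)
after link 5: o_5 = (0.9641, 6.3301, 4.0000)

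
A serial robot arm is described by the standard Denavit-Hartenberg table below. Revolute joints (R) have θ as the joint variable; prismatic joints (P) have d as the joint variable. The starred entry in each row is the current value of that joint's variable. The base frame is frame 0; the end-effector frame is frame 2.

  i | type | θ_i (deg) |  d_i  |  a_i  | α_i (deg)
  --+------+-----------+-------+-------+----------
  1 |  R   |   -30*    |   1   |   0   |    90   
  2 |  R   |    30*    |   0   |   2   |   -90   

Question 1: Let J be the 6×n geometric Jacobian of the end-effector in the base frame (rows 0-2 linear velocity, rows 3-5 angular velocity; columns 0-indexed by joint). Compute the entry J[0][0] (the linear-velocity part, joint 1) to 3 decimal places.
axis z_0 = ẑ; lever o_n−o_0 = (1.5000,-0.8660,2.0000)
cross product → J_v[:, 0] = (0.8660,1.5000,-0.0000)
J_ω[:, 0] = z_0
entry J[0][0] = 0.8660

0.866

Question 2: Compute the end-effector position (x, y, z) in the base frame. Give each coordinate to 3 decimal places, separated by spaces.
1.500 -0.866 2.000

after link 1: o_1 = (0.0000, 0.0000, 1.0000)
after link 2: o_2 = (1.5000, -0.8660, 2.0000)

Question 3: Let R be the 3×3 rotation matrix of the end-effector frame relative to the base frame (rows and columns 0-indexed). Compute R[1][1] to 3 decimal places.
End-effector y-axis (col 1 of R) = (0.5000,0.8660,-0.0000)
R[1][1] = 0.8660

0.866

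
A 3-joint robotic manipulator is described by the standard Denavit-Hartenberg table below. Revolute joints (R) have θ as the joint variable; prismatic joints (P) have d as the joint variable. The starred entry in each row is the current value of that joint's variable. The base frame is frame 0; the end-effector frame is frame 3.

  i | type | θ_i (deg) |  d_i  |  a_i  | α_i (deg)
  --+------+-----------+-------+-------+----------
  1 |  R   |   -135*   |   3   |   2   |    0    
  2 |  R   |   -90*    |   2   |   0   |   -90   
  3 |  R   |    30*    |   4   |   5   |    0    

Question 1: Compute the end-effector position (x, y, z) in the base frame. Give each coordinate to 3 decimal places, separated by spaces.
-7.305 -1.181 2.500

after link 1: o_1 = (-1.4142, -1.4142, 3.0000)
after link 2: o_2 = (-1.4142, -1.4142, 5.0000)
after link 3: o_3 = (-7.3045, -1.1808, 2.5000)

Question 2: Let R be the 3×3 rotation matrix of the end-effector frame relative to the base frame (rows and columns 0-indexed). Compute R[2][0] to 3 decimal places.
End-effector x-axis (col 0 of R) = (-0.6124,0.6124,-0.5000)
R[2][0] = -0.5000

-0.500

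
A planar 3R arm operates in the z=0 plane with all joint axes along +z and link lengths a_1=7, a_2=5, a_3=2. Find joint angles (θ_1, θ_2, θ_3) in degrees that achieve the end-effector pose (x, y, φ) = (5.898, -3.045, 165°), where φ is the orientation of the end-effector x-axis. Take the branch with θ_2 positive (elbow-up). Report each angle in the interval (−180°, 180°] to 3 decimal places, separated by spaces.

-60.004 90.001 135.003

wrist centre = target − a_3·(cos φ, sin φ) = (7.8299, -3.5626)
cos θ_2 = (73.9990−7²−5²)/(2·7·5) = -0.0000; θ_2 = 90.0008° (elbow-up)
β = atan2(-3.5626,7.8299) = -24.4659°; ψ = atan2(5.0000,6.9999) = 35.5380°
θ_1 = β − ψ = -60.0038°
θ_3 = φ − θ_1 − θ_2 = 135.0030° (wrapped to (-180°,180°])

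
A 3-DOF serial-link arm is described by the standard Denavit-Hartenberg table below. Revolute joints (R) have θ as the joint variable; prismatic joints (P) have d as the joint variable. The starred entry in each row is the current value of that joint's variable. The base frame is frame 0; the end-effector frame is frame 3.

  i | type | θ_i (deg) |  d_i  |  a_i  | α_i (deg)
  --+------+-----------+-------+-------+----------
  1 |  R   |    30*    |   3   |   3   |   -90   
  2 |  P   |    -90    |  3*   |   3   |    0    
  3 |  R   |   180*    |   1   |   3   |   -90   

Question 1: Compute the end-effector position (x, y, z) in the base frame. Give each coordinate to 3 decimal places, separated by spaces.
0.598 4.964 3.000

after link 1: o_1 = (2.5981, 1.5000, 3.0000)
after link 2: o_2 = (1.0981, 4.0981, 6.0000)
after link 3: o_3 = (0.5981, 4.9641, 3.0000)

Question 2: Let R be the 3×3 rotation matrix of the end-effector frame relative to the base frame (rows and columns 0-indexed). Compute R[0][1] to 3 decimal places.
0.500

End-effector y-axis (col 1 of R) = (0.5000,-0.8660,-0.0000)
R[0][1] = 0.5000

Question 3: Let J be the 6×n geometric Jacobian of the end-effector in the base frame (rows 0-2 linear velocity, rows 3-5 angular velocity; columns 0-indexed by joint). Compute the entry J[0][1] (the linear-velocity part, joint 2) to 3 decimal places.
-0.500

prismatic axis z_1 = (-0.5000,0.8660,0.0000)
J_v[:, 1] = z_1; J_ω[:, 1] = (0,0,0)
entry J[0][1] = -0.5000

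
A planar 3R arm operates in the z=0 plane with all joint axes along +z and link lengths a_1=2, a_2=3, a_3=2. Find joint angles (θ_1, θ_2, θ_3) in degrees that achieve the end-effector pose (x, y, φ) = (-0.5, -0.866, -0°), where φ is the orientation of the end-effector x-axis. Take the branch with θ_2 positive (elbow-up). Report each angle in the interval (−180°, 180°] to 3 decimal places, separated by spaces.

wrist centre = target − a_3·(cos φ, sin φ) = (-2.5000, -0.8660)
cos θ_2 = (7.0000−2²−3²)/(2·2·3) = -0.5000; θ_2 = 120.0002° (elbow-up)
β = atan2(-0.8660,-2.5000) = -160.8939°; ψ = atan2(2.5981,0.5000) = 79.1068°
θ_1 = β − ψ = -240.0007°
θ_3 = φ − θ_1 − θ_2 = 120.0005° (wrapped to (-180°,180°])

119.999 120.000 120.000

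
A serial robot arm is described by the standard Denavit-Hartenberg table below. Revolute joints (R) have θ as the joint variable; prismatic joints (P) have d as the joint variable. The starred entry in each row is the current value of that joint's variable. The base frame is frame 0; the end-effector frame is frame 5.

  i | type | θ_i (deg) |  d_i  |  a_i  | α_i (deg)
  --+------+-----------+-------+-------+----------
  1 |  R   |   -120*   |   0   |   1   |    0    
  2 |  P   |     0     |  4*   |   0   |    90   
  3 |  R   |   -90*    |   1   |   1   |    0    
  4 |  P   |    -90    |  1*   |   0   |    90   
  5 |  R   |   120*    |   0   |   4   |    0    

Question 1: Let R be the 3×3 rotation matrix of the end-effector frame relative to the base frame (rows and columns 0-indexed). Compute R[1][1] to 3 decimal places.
End-effector y-axis (col 1 of R) = (0.0000,-1.0000,0.0000)
R[1][1] = -1.0000

-1.000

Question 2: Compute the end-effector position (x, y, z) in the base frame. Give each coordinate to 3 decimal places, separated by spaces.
after link 1: o_1 = (-0.5000, -0.8660, 0.0000)
after link 2: o_2 = (-0.5000, -0.8660, 4.0000)
after link 3: o_3 = (-1.3660, -0.3660, 3.0000)
after link 4: o_4 = (-2.2321, 0.1340, 3.0000)
after link 5: o_5 = (-6.2321, 0.1340, 3.0000)

-6.232 0.134 3.000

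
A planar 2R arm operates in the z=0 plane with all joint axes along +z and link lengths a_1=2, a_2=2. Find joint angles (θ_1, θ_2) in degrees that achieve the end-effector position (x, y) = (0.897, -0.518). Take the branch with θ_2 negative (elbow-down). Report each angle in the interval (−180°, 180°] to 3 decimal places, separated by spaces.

cos θ_2 = (1.0729−2²−2²)/(2·2·2) = -0.8659; θ_2 = -149.9837° (elbow-down)
β = atan2(-0.5180,0.8970) = -30.0056°; ψ = atan2(-1.0005,0.2682) = -74.9919°
θ_1 = β − ψ = 44.9863°

44.986 -149.984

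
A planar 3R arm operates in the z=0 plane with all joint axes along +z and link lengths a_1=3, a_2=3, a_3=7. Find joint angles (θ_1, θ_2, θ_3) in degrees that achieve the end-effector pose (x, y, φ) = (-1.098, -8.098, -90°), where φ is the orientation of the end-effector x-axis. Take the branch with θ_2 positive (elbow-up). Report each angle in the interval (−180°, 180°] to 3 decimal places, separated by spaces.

149.999 150.002 -30.001

wrist centre = target − a_3·(cos φ, sin φ) = (-1.0980, -1.0980)
cos θ_2 = (2.4112−3²−3²)/(2·3·3) = -0.8660; θ_2 = 150.0021° (elbow-up)
β = atan2(-1.0980,-1.0980) = -135.0000°; ψ = atan2(1.4999,0.4019) = 75.0011°
θ_1 = β − ψ = -210.0011°
θ_3 = φ − θ_1 − θ_2 = -30.0011° (wrapped to (-180°,180°])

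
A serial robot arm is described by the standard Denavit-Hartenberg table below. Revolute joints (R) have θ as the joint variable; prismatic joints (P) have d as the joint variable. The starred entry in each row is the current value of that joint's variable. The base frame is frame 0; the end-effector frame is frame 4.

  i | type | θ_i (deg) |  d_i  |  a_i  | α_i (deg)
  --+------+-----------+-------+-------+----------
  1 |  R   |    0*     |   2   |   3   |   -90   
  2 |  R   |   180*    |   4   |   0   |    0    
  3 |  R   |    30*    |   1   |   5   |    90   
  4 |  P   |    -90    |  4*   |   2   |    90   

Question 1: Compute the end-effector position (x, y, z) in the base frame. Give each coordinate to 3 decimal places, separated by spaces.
-3.330 3.000 1.036

after link 1: o_1 = (3.0000, 0.0000, 2.0000)
after link 2: o_2 = (3.0000, 4.0000, 2.0000)
after link 3: o_3 = (-1.3301, 5.0000, 4.5000)
after link 4: o_4 = (-3.3301, 3.0000, 1.0359)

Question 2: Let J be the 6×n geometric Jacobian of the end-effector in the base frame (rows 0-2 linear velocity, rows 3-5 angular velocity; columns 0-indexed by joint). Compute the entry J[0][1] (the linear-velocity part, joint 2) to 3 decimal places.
-0.964

axis z_1 = (0.0000,1.0000,0.0000); lever o_n−o_1 = (-6.3301,3.0000,-0.9641)
cross product → J_v[:, 1] = (-0.9641,-0.0000,6.3301)
J_ω[:, 1] = z_1
entry J[0][1] = -0.9641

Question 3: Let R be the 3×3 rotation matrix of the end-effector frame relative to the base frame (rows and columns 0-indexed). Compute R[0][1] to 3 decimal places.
-0.500

End-effector y-axis (col 1 of R) = (-0.5000,0.0000,-0.8660)
R[0][1] = -0.5000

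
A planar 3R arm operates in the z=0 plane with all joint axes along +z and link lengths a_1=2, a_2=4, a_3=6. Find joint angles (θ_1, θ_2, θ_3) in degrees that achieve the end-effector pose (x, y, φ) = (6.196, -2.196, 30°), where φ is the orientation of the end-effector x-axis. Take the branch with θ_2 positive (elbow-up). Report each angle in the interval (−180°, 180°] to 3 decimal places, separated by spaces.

wrist centre = target − a_3·(cos φ, sin φ) = (0.9998, -5.1960)
cos θ_2 = (27.9981−2²−4²)/(2·2·4) = 0.4999; θ_2 = 60.0078° (elbow-up)
β = atan2(-5.1960,0.9998) = -79.1079°; ψ = atan2(3.4644,3.9995) = 40.8990°
θ_1 = β − ψ = -120.0069°
θ_3 = φ − θ_1 − θ_2 = 89.9991° (wrapped to (-180°,180°])

-120.007 60.008 89.999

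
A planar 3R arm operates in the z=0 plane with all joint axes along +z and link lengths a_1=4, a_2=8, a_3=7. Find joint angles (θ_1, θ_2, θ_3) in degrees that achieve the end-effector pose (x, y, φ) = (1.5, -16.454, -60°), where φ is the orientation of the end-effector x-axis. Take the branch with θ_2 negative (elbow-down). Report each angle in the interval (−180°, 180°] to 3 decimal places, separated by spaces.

wrist centre = target − a_3·(cos φ, sin φ) = (-2.0000, -10.3918)
cos θ_2 = (111.9900−4²−8²)/(2·4·8) = 0.4998; θ_2 = -60.0104° (elbow-down)
β = atan2(-10.3918,-2.0000) = -100.8939°; ψ = atan2(-6.9289,7.9987) = -40.9008°
θ_1 = β − ψ = -59.9931°
θ_3 = φ − θ_1 − θ_2 = 60.0035° (wrapped to (-180°,180°])

-59.993 -60.010 60.003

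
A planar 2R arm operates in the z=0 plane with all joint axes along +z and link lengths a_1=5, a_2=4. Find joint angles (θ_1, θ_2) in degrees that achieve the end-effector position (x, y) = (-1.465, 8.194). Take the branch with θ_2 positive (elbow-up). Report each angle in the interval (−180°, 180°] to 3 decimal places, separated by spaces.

80.275 44.993

cos θ_2 = (69.2879−5²−4²)/(2·5·4) = 0.7072; θ_2 = 44.9927° (elbow-up)
β = atan2(8.1940,-1.4650) = 100.1368°; ψ = atan2(2.8281,7.8288) = 19.8617°
θ_1 = β − ψ = 80.2750°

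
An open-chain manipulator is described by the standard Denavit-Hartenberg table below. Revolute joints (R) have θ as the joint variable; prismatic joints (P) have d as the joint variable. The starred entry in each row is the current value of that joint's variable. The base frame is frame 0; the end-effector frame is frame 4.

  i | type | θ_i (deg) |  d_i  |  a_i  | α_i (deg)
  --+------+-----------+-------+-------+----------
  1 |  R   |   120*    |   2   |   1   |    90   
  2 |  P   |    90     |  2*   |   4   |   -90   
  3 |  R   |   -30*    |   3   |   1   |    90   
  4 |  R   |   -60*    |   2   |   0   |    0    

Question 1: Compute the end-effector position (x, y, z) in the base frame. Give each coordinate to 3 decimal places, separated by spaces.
after link 1: o_1 = (-0.5000, 0.8660, 2.0000)
after link 2: o_2 = (1.2321, 1.8660, 6.0000)
after link 3: o_3 = (3.1651, -0.4821, 6.8660)
after link 4: o_4 = (4.6651, 0.3840, 5.8660)

4.665 0.384 5.866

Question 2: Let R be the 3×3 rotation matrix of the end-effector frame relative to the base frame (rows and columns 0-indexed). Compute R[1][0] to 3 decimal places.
End-effector x-axis (col 0 of R) = (-0.2165,0.8750,0.4330)
R[1][0] = 0.8750

0.875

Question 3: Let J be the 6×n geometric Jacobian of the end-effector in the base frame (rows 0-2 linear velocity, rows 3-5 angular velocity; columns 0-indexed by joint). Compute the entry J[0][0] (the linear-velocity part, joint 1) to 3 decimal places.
-0.384

axis z_0 = ẑ; lever o_n−o_0 = (4.6651,0.3840,5.8660)
cross product → J_v[:, 0] = (-0.3840,4.6651,0.0000)
J_ω[:, 0] = z_0
entry J[0][0] = -0.3840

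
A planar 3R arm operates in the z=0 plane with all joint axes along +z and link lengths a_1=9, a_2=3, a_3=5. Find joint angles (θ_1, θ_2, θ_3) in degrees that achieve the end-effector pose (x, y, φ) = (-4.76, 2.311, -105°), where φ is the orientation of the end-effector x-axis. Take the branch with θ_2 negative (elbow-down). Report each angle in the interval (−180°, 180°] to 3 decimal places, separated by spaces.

wrist centre = target − a_3·(cos φ, sin φ) = (-3.4659, 7.1406)
cos θ_2 = (63.0011−9²−3²)/(2·9·3) = -0.5000; θ_2 = -119.9987° (elbow-down)
β = atan2(7.1406,-3.4659) = 115.8909°; ψ = atan2(-2.5981,7.5001) = -19.1067°
θ_1 = β − ψ = 134.9976°
θ_3 = φ − θ_1 − θ_2 = -119.9989° (wrapped to (-180°,180°])

134.998 -119.999 -119.999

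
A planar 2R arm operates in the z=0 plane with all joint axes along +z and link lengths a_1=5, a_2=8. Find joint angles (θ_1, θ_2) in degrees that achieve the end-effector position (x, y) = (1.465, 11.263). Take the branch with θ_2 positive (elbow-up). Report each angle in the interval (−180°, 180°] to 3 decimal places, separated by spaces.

45.001 59.999

cos θ_2 = (129.0014−5²−8²)/(2·5·8) = 0.5000; θ_2 = 59.9988° (elbow-up)
β = atan2(11.2630,1.4650) = 82.5890°; ψ = atan2(6.9281,9.0001) = 37.5883°
θ_1 = β − ψ = 45.0007°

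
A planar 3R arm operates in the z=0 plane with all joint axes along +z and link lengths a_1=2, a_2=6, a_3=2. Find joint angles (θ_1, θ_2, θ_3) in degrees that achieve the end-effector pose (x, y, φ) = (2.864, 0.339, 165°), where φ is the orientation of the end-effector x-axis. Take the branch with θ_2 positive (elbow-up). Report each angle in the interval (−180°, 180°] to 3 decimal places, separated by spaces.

wrist centre = target − a_3·(cos φ, sin φ) = (4.7959, -0.1786)
cos θ_2 = (23.0321−2²−6²)/(2·2·6) = -0.7070; θ_2 = 134.9910° (elbow-up)
β = atan2(-0.1786,4.7959) = -2.1332°; ψ = atan2(4.2433,-2.2420) = 117.8500°
θ_1 = β − ψ = -119.9832°
θ_3 = φ − θ_1 − θ_2 = 149.9922° (wrapped to (-180°,180°])

-119.983 134.991 149.992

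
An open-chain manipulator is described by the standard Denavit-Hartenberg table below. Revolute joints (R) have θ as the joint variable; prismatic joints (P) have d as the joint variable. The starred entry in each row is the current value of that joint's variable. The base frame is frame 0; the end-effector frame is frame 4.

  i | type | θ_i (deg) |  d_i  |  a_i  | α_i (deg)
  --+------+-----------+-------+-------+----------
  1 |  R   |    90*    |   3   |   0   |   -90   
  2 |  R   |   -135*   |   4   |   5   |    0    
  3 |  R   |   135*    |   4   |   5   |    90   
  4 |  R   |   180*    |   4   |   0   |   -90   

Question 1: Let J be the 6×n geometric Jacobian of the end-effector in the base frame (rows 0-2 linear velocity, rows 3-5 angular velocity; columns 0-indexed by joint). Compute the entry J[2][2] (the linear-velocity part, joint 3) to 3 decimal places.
axis z_2 = (-1.0000,0.0000,0.0000); lever o_n−o_2 = (-4.0000,5.0000,4.0000)
cross product → J_v[:, 2] = (-0.0000,4.0000,-5.0000)
J_ω[:, 2] = z_2
entry J[2][2] = -5.0000

-5.000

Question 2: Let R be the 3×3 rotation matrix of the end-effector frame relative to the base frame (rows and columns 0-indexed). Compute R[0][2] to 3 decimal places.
End-effector z-axis (col 2 of R) = (1.0000,-0.0000,0.0000)
R[0][2] = 1.0000

1.000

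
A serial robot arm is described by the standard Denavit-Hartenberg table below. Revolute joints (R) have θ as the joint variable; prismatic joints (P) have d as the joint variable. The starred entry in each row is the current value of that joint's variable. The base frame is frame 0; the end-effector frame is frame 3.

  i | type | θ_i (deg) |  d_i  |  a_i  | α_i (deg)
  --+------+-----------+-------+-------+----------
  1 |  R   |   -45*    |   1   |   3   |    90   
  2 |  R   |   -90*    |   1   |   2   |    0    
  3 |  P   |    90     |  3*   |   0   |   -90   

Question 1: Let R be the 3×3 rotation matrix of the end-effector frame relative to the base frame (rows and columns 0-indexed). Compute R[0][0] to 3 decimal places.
0.707

End-effector x-axis (col 0 of R) = (0.7071,-0.7071,0.0000)
R[0][0] = 0.7071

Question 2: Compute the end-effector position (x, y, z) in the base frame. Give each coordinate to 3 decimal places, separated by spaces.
after link 1: o_1 = (2.1213, -2.1213, 1.0000)
after link 2: o_2 = (1.4142, -2.8284, -1.0000)
after link 3: o_3 = (-0.7071, -4.9497, -1.0000)

-0.707 -4.950 -1.000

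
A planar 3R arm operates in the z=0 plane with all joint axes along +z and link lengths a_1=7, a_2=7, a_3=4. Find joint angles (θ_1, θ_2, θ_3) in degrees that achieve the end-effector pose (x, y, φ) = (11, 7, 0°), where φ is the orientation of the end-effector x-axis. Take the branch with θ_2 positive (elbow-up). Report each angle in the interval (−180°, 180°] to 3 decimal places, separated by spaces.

0.000 90.000 -90.000

wrist centre = target − a_3·(cos φ, sin φ) = (7.0000, 7.0000)
cos θ_2 = (98.0000−7²−7²)/(2·7·7) = 0.0000; θ_2 = 90.0000° (elbow-up)
β = atan2(7.0000,7.0000) = 45.0000°; ψ = atan2(7.0000,7.0000) = 45.0000°
θ_1 = β − ψ = 0.0000°
θ_3 = φ − θ_1 − θ_2 = -90.0000° (wrapped to (-180°,180°])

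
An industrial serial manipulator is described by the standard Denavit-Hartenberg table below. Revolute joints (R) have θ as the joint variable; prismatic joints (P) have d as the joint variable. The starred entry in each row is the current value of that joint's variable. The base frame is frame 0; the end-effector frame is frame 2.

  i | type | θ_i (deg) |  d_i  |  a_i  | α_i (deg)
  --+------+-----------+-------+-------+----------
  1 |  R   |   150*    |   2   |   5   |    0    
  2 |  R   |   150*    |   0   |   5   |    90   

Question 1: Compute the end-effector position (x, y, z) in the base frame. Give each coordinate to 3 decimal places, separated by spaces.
-1.830 -1.830 2.000

after link 1: o_1 = (-4.3301, 2.5000, 2.0000)
after link 2: o_2 = (-1.8301, -1.8301, 2.0000)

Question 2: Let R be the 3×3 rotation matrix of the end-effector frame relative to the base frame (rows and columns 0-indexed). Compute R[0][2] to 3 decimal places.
End-effector z-axis (col 2 of R) = (-0.8660,-0.5000,0.0000)
R[0][2] = -0.8660

-0.866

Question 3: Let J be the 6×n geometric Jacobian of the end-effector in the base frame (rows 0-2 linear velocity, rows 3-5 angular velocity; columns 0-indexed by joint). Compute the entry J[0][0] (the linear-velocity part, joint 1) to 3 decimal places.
axis z_0 = ẑ; lever o_n−o_0 = (-1.8301,-1.8301,2.0000)
cross product → J_v[:, 0] = (1.8301,-1.8301,0.0000)
J_ω[:, 0] = z_0
entry J[0][0] = 1.8301

1.830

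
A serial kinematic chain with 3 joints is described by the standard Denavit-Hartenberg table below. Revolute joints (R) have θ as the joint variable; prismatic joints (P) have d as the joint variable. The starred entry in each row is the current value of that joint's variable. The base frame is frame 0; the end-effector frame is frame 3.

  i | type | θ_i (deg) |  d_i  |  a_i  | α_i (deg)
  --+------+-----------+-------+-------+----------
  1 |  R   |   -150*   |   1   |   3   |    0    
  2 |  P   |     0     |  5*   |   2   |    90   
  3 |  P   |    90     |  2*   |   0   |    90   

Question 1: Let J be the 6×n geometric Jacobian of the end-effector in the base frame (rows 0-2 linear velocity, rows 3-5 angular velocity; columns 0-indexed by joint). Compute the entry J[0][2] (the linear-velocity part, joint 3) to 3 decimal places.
prismatic axis z_2 = (-0.5000,0.8660,0.0000)
J_v[:, 2] = z_2; J_ω[:, 2] = (0,0,0)
entry J[0][2] = -0.5000

-0.500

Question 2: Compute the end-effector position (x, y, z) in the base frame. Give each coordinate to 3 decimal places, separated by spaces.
after link 1: o_1 = (-2.5981, -1.5000, 1.0000)
after link 2: o_2 = (-4.3301, -2.5000, 6.0000)
after link 3: o_3 = (-5.3301, -0.7679, 6.0000)

-5.330 -0.768 6.000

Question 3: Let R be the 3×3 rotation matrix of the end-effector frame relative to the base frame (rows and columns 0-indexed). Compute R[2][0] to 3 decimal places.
End-effector x-axis (col 0 of R) = (-0.0000,-0.0000,1.0000)
R[2][0] = 1.0000

1.000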